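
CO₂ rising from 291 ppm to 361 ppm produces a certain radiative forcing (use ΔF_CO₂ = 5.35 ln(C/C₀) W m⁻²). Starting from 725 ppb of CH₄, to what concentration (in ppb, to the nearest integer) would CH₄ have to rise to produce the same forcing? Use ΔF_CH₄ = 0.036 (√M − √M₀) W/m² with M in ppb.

CO₂ forcing: 5.35 × ln(361/291) = 5.35 × 0.215555 = 1.15322 W/m².
Set 0.036(√M − √725) = 1.15322: √M = 1.15322/0.036 + √725 = 32.0339 + 26.9258 = 58.9597.
M = (58.9597)² = 3476.25 ppb.

M ≈ 3476 ppb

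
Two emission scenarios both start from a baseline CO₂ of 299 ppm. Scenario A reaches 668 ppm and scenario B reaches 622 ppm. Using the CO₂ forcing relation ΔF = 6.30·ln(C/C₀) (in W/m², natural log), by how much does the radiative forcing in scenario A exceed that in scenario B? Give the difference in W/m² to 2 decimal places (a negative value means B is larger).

ΔF_A = 6.30 ln(668/299) = 6.30 × 0.80384 = 5.0642 W/m².
ΔF_B = 6.30 ln(622/299) = 6.30 × 0.73250 = 4.6148 W/m².
Difference: 5.0642 − 4.6148 = 0.4494 W/m².

ΔF_A − ΔF_B = 0.45 W/m²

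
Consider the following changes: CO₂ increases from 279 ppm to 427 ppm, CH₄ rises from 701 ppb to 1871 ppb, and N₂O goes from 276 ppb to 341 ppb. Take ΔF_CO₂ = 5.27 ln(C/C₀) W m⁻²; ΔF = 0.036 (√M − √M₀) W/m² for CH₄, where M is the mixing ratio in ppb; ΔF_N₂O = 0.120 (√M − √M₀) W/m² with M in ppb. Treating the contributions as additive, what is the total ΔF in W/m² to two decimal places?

CO₂: 5.27 × ln(427/279) = 5.27 × ln(1.53047) = 5.27 × 0.42557 = 2.2428 W/m².
CH₄: 0.036 × (√1871 − √701) = 0.036 × (43.2551 − 26.4764) = 0.036 × 16.7787 = 0.6040 W/m².
N₂O: 0.120 × (√341 − √276) = 0.120 × (18.4662 − 16.6132) = 0.120 × 1.8530 = 0.2224 W/m².
Total ΔF = 2.2428 + 0.6040 + 0.2224 = 3.0692 W/m².

ΔF = 3.07 W/m²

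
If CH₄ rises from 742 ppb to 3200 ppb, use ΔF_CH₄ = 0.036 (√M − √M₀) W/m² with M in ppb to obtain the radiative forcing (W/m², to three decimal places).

ΔF = 1.056 W/m²

CH₄: 0.036 × (√3200 − √742) = 0.036 × (56.5685 − 27.2397) = 0.036 × 29.3288 = 1.0558 W/m².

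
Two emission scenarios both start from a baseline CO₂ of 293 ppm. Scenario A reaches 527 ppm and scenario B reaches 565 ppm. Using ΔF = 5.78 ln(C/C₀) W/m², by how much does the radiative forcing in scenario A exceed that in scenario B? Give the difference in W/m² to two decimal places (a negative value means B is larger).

ΔF_A − ΔF_B = -0.40 W/m²

ΔF_A = 5.78 ln(527/293) = 5.78 × 0.58703 = 3.3930 W/m².
ΔF_B = 5.78 ln(565/293) = 5.78 × 0.65665 = 3.7954 W/m².
Difference: 3.3930 − 3.7954 = -0.4024 W/m².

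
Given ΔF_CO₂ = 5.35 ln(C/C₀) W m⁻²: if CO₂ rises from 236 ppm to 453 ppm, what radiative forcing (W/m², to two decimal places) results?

CO₂ absorption bands are partially saturated, so forcing scales with the logarithm of the concentration ratio.
CO₂: 5.35 × ln(453/236) = 5.35 × ln(1.91949) = 5.35 × 0.65206 = 3.4885 W/m².

ΔF = 3.49 W/m²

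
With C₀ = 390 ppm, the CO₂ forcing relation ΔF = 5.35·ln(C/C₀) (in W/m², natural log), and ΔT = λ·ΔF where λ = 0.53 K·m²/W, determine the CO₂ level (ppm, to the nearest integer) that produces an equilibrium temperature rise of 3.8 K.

Required forcing: ΔF = ΔT/λ = 3.8/0.53 = 7.1698 W/m².
Then ln(C/390) = ΔF/5.35 = 7.1698/5.35 = 1.34015.
So C = 390 × e^1.34015 = 390 × 3.81962 = 1489.65 ppm.

C ≈ 1490 ppm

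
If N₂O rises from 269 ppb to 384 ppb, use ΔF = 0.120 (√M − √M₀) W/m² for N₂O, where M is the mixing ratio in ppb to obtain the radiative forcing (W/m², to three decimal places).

ΔF = 0.383 W/m²

N₂O: 0.120 × (√384 − √269) = 0.120 × (19.5959 − 16.4012) = 0.120 × 3.1947 = 0.3834 W/m².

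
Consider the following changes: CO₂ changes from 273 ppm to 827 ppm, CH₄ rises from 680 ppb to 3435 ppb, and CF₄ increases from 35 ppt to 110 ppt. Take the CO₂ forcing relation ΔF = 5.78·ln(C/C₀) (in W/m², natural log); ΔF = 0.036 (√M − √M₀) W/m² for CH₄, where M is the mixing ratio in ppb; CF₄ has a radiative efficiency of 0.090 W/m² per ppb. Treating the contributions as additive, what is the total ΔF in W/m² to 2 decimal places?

CO₂: 5.78 × ln(827/273) = 5.78 × ln(3.02930) = 5.78 × 1.10833 = 6.4061 W/m².
CH₄: 0.036 × (√3435 − √680) = 0.036 × (58.6089 − 26.0768) = 0.036 × 32.5321 = 1.1712 W/m².
CF₄: Δ = 110 − 35 = 75 ppt = 0.075 ppb; ΔF = 0.090 × 0.075 = 0.0068 W/m².
Total ΔF = 6.4061 + 1.1712 + 0.0068 = 7.5841 W/m².

ΔF = 7.58 W/m²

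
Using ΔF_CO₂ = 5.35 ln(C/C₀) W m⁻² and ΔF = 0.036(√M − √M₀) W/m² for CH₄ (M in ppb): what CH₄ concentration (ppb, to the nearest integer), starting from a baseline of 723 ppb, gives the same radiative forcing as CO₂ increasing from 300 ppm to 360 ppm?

M ≈ 2914 ppb

CO₂ forcing: 5.35 × ln(360/300) = 5.35 × 0.182322 = 0.97542 W/m².
Set 0.036(√M − √723) = 0.97542: √M = 0.97542/0.036 + √723 = 27.0950 + 26.8887 = 53.9837.
M = (53.9837)² = 2914.24 ppb.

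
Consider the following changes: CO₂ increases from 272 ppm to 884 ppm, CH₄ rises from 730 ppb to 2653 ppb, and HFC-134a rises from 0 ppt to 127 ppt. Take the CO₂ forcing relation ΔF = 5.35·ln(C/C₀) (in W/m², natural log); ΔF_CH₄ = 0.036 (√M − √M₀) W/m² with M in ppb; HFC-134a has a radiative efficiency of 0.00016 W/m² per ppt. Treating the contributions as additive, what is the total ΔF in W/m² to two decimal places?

CO₂: 5.35 × ln(884/272) = 5.35 × ln(3.25000) = 5.35 × 1.17865 = 6.3058 W/m².
CH₄: 0.036 × (√2653 − √730) = 0.036 × (51.5073 − 27.0185) = 0.036 × 24.4888 = 0.8816 W/m².
HFC-134a: ΔF = 0.00016 × (127 − 0) = 0.00016 × 127 = 0.0203 W/m².
Total ΔF = 6.3058 + 0.8816 + 0.0203 = 7.2077 W/m².

ΔF = 7.21 W/m²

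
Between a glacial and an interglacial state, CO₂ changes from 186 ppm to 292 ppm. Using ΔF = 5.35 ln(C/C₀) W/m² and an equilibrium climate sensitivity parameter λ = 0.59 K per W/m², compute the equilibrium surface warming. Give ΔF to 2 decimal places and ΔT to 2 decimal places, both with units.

ΔF = 2.41 W/m²; ΔT = 1.42 K

CO₂: 5.35 × ln(292/186) = 5.35 × ln(1.56989) = 5.35 × 0.45101 = 2.4129 W/m².
ΔT = λ ΔF = 0.59 × 2.41 = 1.4219 K.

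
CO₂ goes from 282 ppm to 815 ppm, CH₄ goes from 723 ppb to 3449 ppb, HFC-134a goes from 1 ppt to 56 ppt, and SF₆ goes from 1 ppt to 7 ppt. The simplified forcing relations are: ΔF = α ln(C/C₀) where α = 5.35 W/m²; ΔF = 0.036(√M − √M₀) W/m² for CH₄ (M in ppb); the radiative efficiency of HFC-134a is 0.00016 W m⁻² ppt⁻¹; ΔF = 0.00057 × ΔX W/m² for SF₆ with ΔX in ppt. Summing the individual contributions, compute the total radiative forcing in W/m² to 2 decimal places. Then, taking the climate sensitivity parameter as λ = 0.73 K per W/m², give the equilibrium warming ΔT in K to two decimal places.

ΔF = 6.84 W/m²; ΔT = 4.99 K

CO₂: 5.35 × ln(815/282) = 5.35 × ln(2.89007) = 5.35 × 1.06128 = 5.6778 W/m².
CH₄: 0.036 × (√3449 − √723) = 0.036 × (58.7282 − 26.8887) = 0.036 × 31.8395 = 1.1462 W/m².
HFC-134a: ΔF = 0.00016 × (56 − 1) = 0.00016 × 55 = 0.0088 W/m².
SF₆: ΔF = 0.00057 × (7 − 1) = 0.00057 × 6 = 0.0034 W/m².
Total ΔF = 5.6778 + 1.1462 + 0.0088 + 0.0034 = 6.8362 W/m².
ΔT = λ ΔF = 0.73 × 6.84 = 4.9932 K.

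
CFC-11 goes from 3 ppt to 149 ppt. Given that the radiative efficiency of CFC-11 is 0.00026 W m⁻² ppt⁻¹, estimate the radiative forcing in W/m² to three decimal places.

CFC-11: ΔF = 0.00026 × (149 − 3) = 0.00026 × 146 = 0.0380 W/m².

ΔF = 0.038 W/m²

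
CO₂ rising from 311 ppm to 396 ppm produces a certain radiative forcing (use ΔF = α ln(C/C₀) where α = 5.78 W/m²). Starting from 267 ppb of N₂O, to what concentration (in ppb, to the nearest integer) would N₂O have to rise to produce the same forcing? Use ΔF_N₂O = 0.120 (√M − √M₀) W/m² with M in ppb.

M ≈ 783 ppb

CO₂ forcing: 5.78 × ln(396/311) = 5.78 × 0.241621 = 1.39657 W/m².
Set 0.120(√M − √267) = 1.39657: √M = 1.39657/0.120 + √267 = 11.6381 + 16.3401 = 27.9782.
M = (27.9782)² = 782.78 ppb.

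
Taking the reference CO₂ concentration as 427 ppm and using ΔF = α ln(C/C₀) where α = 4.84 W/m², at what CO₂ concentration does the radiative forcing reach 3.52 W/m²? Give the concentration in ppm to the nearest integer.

Set 4.84 ln(C/427) = 3.52, so ln(C/427) = 3.52/4.84 = 0.72727.
Then C/427 = e^0.72727 = 2.06942, giving C = 427 × 2.06942 = 883.64 ppm.

C ≈ 884 ppm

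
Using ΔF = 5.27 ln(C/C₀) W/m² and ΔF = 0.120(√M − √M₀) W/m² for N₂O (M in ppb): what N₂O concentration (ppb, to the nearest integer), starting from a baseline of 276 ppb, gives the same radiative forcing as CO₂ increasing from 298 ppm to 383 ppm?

M ≈ 764 ppb

CO₂ forcing: 5.27 × ln(383/298) = 5.27 × 0.250942 = 1.32246 W/m².
Set 0.120(√M − √276) = 1.32246: √M = 1.32246/0.120 + √276 = 11.0205 + 16.6132 = 27.6337.
M = (27.6337)² = 763.62 ppb.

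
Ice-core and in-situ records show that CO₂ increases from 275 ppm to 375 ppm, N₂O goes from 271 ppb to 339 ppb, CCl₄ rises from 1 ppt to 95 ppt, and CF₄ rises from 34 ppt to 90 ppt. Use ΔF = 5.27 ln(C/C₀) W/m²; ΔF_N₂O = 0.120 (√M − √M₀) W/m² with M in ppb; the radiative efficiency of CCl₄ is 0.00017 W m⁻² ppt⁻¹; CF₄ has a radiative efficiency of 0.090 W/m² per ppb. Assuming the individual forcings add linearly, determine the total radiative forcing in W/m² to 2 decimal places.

ΔF = 1.89 W/m²

CO₂: 5.27 × ln(375/275) = 5.27 × ln(1.36364) = 5.27 × 0.31016 = 1.6345 W/m².
N₂O: 0.120 × (√339 − √271) = 0.120 × (18.4120 − 16.4621) = 0.120 × 1.9499 = 0.2340 W/m².
CCl₄: ΔF = 0.00017 × (95 − 1) = 0.00017 × 94 = 0.0160 W/m².
CF₄: Δ = 90 − 34 = 56 ppt = 0.056 ppb; ΔF = 0.090 × 0.056 = 0.0050 W/m².
Total ΔF = 1.6345 + 0.2340 + 0.0160 + 0.0050 = 1.8895 W/m².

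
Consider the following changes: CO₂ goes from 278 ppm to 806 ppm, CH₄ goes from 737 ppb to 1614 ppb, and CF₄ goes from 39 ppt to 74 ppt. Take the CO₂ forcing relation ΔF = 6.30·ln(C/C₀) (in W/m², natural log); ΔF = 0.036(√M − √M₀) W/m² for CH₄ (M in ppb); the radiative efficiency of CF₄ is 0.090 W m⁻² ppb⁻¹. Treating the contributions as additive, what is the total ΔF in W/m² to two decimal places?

CO₂: 6.30 × ln(806/278) = 6.30 × ln(2.89928) = 6.30 × 1.06446 = 6.7061 W/m².
CH₄: 0.036 × (√1614 − √737) = 0.036 × (40.1746 − 27.1477) = 0.036 × 13.0269 = 0.4690 W/m².
CF₄: Δ = 74 − 39 = 35 ppt = 0.035 ppb; ΔF = 0.090 × 0.035 = 0.0032 W/m².
Total ΔF = 6.7061 + 0.4690 + 0.0032 = 7.1783 W/m².

ΔF = 7.18 W/m²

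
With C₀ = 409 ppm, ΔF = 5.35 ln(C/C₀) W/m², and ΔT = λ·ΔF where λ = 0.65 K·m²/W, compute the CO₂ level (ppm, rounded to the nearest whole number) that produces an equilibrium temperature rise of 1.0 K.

Required forcing: ΔF = ΔT/λ = 1.0/0.65 = 1.5385 W/m².
Then ln(C/409) = ΔF/5.35 = 1.5385/5.35 = 0.28757.
So C = 409 × e^0.28757 = 409 × 1.33318 = 545.27 ppm.

C ≈ 545 ppm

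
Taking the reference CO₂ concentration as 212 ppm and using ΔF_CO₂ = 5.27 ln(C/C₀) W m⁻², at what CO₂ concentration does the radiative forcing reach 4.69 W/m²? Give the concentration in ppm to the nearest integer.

Set 5.27 ln(C/212) = 4.69, so ln(C/212) = 4.69/5.27 = 0.88994.
Then C/212 = e^0.88994 = 2.43498, giving C = 212 × 2.43498 = 516.22 ppm.

C ≈ 516 ppm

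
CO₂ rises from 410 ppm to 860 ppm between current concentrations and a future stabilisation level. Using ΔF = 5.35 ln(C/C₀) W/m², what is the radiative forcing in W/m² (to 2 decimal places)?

ΔF = 3.96 W/m²

CO₂: 5.35 × ln(860/410) = 5.35 × ln(2.09756) = 5.35 × 0.74077 = 3.9631 W/m².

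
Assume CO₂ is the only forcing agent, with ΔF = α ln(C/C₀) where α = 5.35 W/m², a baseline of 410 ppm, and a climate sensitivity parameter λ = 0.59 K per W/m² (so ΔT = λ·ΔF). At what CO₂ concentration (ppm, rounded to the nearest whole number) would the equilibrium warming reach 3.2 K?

Required forcing: ΔF = ΔT/λ = 3.2/0.59 = 5.4237 W/m².
Then ln(C/410) = ΔF/5.35 = 5.4237/5.35 = 1.01378.
So C = 410 × e^1.01378 = 410 × 2.75600 = 1129.96 ppm.

C ≈ 1130 ppm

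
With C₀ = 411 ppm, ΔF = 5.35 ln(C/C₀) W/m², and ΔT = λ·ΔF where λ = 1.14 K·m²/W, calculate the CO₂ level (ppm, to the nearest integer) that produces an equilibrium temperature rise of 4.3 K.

Required forcing: ΔF = ΔT/λ = 4.3/1.14 = 3.7719 W/m².
Then ln(C/411) = ΔF/5.35 = 3.7719/5.35 = 0.70503.
So C = 411 × e^0.70503 = 411 × 2.02391 = 831.83 ppm.

C ≈ 832 ppm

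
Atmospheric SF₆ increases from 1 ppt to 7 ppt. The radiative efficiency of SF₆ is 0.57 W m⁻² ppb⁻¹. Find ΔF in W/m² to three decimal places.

SF₆: Δ = 7 − 1 = 6 ppt = 0.006 ppb; ΔF = 0.57 × 0.006 = 0.0034 W/m².

ΔF = 0.003 W/m²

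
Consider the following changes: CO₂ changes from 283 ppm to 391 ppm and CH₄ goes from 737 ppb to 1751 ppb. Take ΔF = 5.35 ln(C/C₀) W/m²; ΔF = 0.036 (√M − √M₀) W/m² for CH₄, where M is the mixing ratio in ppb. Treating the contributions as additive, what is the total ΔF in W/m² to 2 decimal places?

ΔF = 2.26 W/m²

CO₂: 5.35 × ln(391/283) = 5.35 × ln(1.38163) = 5.35 × 0.32326 = 1.7294 W/m².
CH₄: 0.036 × (√1751 − √737) = 0.036 × (41.8450 − 27.1477) = 0.036 × 14.6973 = 0.5291 W/m².
Total ΔF = 1.7294 + 0.5291 = 2.2585 W/m².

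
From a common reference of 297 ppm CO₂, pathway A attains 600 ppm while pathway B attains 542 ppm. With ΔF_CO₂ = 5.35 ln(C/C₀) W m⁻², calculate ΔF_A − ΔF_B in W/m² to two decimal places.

ΔF_A − ΔF_B = 0.54 W/m²

ΔF_A = 5.35 ln(600/297) = 5.35 × 0.70320 = 3.7621 W/m².
ΔF_B = 5.35 ln(542/297) = 5.35 × 0.60153 = 3.2182 W/m².
Difference: 3.7621 − 3.2182 = 0.5439 W/m².
(Equivalently, ΔF_A − ΔF_B = 5.35 ln(600/542) = 5.35 × 0.10166 = 0.5439 W/m².)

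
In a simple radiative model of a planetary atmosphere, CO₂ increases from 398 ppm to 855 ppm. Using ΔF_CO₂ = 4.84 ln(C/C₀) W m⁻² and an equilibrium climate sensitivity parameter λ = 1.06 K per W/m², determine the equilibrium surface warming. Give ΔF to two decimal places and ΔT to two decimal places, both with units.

CO₂: 4.84 × ln(855/398) = 4.84 × ln(2.14824) = 4.84 × 0.76465 = 3.7009 W/m².
ΔT = λ ΔF = 1.06 × 3.70 = 3.9220 K.

ΔF = 3.70 W/m²; ΔT = 3.92 K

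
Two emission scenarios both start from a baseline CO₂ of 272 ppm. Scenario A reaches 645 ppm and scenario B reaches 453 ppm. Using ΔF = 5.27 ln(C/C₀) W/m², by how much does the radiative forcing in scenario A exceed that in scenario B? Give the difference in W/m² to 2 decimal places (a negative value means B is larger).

ΔF_A = 5.27 ln(645/272) = 5.27 × 0.86345 = 4.5504 W/m².
ΔF_B = 5.27 ln(453/272) = 5.27 × 0.51009 = 2.6882 W/m².
Difference: 4.5504 − 2.6882 = 1.8622 W/m².
(Equivalently, ΔF_A − ΔF_B = 5.27 ln(645/453) = 5.27 × 0.35336 = 1.8622 W/m².)

ΔF_A − ΔF_B = 1.86 W/m²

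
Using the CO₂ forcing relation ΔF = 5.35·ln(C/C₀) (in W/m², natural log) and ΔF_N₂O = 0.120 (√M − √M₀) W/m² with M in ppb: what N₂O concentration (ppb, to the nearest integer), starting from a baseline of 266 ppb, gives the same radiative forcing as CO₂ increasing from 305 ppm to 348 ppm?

CO₂ forcing: 5.35 × ln(348/305) = 5.35 × 0.131891 = 0.70562 W/m².
Set 0.120(√M − √266) = 0.70562: √M = 0.70562/0.120 + √266 = 5.8802 + 16.3095 = 22.1897.
M = (22.1897)² = 492.38 ppb.

M ≈ 492 ppb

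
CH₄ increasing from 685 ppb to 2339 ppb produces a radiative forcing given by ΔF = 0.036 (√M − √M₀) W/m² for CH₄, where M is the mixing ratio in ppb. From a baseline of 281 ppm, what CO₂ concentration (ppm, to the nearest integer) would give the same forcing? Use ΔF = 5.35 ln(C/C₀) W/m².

CH₄ forcing: 0.036 × (√2339 − √685) = 0.036 × (48.3632 − 26.1725) = 0.036 × 22.1907 = 0.79887 W/m².
Set 5.35 ln(C/281) = 0.79887: ln(C/281) = 0.79887/5.35 = 0.14932, so C = 281 × e^0.14932 = 281 × 1.16104 = 326.25 ppm.

C ≈ 326 ppm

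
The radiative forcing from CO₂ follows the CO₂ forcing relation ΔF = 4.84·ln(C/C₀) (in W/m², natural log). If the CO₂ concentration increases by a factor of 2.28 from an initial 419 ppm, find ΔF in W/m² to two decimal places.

Because the forcing depends only on the ratio C/C₀, the initial concentration does not enter.
ΔF = 4.84 × ln(2.28) = 4.84 × 0.82418 = 3.9890 W/m².

ΔF = 3.99 W/m²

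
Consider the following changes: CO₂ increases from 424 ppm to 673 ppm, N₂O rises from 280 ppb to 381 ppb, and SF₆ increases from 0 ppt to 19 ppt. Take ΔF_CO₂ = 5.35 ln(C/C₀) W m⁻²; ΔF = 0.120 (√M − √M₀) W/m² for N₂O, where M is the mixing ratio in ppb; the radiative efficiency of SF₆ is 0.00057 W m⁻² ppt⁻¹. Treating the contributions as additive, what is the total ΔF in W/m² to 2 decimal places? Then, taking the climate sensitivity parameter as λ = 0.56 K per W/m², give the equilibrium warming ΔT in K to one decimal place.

CO₂: 5.35 × ln(673/424) = 5.35 × ln(1.58726) = 5.35 × 0.46201 = 2.4718 W/m².
N₂O: 0.120 × (√381 − √280) = 0.120 × (19.5192 − 16.7332) = 0.120 × 2.7860 = 0.3343 W/m².
SF₆: ΔF = 0.00057 × (19 − 0) = 0.00057 × 19 = 0.0108 W/m².
Total ΔF = 2.4718 + 0.3343 + 0.0108 = 2.8169 W/m².
ΔT = λ ΔF = 0.56 × 2.82 = 1.5792 K.

ΔF = 2.82 W/m²; ΔT = 1.6 K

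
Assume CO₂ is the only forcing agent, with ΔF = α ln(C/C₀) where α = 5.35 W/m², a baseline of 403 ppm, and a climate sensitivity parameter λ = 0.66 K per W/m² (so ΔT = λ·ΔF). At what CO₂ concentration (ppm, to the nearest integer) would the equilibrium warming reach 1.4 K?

Required forcing: ΔF = ΔT/λ = 1.4/0.66 = 2.1212 W/m².
Then ln(C/403) = ΔF/5.35 = 2.1212/5.35 = 0.39649.
So C = 403 × e^0.39649 = 403 × 1.48660 = 599.10 ppm.

C ≈ 599 ppm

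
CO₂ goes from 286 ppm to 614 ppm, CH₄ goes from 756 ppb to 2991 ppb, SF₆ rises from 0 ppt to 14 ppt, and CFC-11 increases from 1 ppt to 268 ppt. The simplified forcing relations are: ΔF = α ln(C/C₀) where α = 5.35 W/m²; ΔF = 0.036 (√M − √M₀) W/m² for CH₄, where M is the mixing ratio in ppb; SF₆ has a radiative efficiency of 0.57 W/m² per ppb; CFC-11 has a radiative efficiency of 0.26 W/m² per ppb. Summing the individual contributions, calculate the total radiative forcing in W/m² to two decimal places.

ΔF = 5.14 W/m²

CO₂: 5.35 × ln(614/286) = 5.35 × ln(2.14685) = 5.35 × 0.76400 = 4.0874 W/m².
CH₄: 0.036 × (√2991 − √756) = 0.036 × (54.6900 − 27.4955) = 0.036 × 27.1945 = 0.9790 W/m².
SF₆: Δ = 14 − 0 = 14 ppt = 0.014 ppb; ΔF = 0.57 × 0.014 = 0.0080 W/m².
CFC-11: Δ = 268 − 1 = 267 ppt = 0.267 ppb; ΔF = 0.26 × 0.267 = 0.0694 W/m².
Total ΔF = 4.0874 + 0.9790 + 0.0080 + 0.0694 = 5.1438 W/m².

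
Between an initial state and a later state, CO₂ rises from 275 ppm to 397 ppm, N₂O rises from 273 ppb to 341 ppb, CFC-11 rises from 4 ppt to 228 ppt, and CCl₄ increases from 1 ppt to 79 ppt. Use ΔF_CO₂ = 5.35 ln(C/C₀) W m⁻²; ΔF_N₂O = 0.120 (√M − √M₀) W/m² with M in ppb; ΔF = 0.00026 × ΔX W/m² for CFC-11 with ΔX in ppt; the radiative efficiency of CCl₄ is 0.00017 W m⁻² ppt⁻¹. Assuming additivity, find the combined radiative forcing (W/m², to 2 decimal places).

ΔF = 2.27 W/m²

CO₂: 5.35 × ln(397/275) = 5.35 × ln(1.44364) = 5.35 × 0.36717 = 1.9644 W/m².
N₂O: 0.120 × (√341 − √273) = 0.120 × (18.4662 − 16.5227) = 0.120 × 1.9435 = 0.2332 W/m².
CFC-11: ΔF = 0.00026 × (228 − 4) = 0.00026 × 224 = 0.0582 W/m².
CCl₄: ΔF = 0.00017 × (79 − 1) = 0.00017 × 78 = 0.0133 W/m².
Total ΔF = 1.9644 + 0.2332 + 0.0582 + 0.0133 = 2.2691 W/m².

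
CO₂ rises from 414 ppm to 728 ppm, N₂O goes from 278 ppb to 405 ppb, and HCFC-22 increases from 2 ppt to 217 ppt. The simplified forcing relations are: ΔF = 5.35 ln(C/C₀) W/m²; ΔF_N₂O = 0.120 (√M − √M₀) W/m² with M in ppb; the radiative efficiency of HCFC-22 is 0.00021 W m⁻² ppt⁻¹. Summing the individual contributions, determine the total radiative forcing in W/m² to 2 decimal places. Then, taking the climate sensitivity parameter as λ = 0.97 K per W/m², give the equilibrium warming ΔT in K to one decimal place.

ΔF = 3.48 W/m²; ΔT = 3.4 K

CO₂: 5.35 × ln(728/414) = 5.35 × ln(1.75845) = 5.35 × 0.56443 = 3.0197 W/m².
N₂O: 0.120 × (√405 − √278) = 0.120 × (20.1246 − 16.6733) = 0.120 × 3.4513 = 0.4142 W/m².
HCFC-22: ΔF = 0.00021 × (217 − 2) = 0.00021 × 215 = 0.0452 W/m².
Total ΔF = 3.0197 + 0.4142 + 0.0452 = 3.4791 W/m².
ΔT = λ ΔF = 0.97 × 3.48 = 3.3756 K.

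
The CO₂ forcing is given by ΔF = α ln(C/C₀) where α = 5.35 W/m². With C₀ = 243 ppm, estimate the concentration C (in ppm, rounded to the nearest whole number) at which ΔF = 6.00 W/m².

C ≈ 746 ppm

Set 5.35 ln(C/243) = 6.00, so ln(C/243) = 6.00/5.35 = 1.12150.
Then C/243 = e^1.12150 = 3.06945, giving C = 243 × 3.06945 = 745.88 ppm.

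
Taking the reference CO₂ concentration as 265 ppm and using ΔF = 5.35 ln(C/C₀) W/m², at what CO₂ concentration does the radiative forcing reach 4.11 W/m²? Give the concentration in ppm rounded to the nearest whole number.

Set 5.35 ln(C/265) = 4.11, so ln(C/265) = 4.11/5.35 = 0.76822.
Then C/265 = e^0.76822 = 2.15593, giving C = 265 × 2.15593 = 571.32 ppm.

C ≈ 571 ppm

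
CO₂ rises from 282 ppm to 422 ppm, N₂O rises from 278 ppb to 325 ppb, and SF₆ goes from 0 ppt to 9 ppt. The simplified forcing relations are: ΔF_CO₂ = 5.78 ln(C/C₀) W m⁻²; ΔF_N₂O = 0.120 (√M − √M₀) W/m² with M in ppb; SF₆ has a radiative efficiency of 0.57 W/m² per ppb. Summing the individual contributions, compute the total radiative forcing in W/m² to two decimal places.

ΔF = 2.50 W/m²

CO₂: 5.78 × ln(422/282) = 5.78 × ln(1.49645) = 5.78 × 0.40310 = 2.3299 W/m².
N₂O: 0.120 × (√325 − √278) = 0.120 × (18.0278 − 16.6733) = 0.120 × 1.3545 = 0.1625 W/m².
SF₆: Δ = 9 − 0 = 9 ppt = 0.009 ppb; ΔF = 0.57 × 0.009 = 0.0051 W/m².
Total ΔF = 2.3299 + 0.1625 + 0.0051 = 2.4975 W/m².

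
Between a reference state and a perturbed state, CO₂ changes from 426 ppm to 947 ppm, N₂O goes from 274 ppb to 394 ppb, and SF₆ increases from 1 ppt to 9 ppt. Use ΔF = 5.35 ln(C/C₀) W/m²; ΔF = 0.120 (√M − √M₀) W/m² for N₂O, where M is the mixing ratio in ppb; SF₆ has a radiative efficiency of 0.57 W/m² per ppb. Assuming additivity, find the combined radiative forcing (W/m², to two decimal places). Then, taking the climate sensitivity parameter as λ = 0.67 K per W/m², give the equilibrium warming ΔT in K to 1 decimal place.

CO₂: 5.35 × ln(947/426) = 5.35 × ln(2.22300) = 5.35 × 0.79886 = 4.2739 W/m².
N₂O: 0.120 × (√394 − √274) = 0.120 × (19.8494 − 16.5529) = 0.120 × 3.2965 = 0.3956 W/m².
SF₆: Δ = 9 − 1 = 8 ppt = 0.008 ppb; ΔF = 0.57 × 0.008 = 0.0046 W/m².
Total ΔF = 4.2739 + 0.3956 + 0.0046 = 4.6741 W/m².
ΔT = λ ΔF = 0.67 × 4.67 = 3.1289 K.

ΔF = 4.67 W/m²; ΔT = 3.1 K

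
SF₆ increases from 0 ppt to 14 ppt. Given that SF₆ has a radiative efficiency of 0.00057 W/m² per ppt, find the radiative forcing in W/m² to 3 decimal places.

ΔF = 0.008 W/m²

SF₆: ΔF = 0.00057 × (14 − 0) = 0.00057 × 14 = 0.0080 W/m².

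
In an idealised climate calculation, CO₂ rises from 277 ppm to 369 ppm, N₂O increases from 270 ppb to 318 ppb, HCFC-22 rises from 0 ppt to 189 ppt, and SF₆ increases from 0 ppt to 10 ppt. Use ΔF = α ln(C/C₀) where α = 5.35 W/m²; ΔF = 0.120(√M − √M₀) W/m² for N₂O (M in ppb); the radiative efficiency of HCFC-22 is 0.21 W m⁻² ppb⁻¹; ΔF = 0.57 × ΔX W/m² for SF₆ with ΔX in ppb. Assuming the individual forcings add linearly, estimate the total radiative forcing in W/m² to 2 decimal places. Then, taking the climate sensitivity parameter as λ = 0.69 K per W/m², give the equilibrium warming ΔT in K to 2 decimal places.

ΔF = 1.75 W/m²; ΔT = 1.21 K

CO₂: 5.35 × ln(369/277) = 5.35 × ln(1.33213) = 5.35 × 0.28678 = 1.5343 W/m².
N₂O: 0.120 × (√318 − √270) = 0.120 × (17.8326 − 16.4317) = 0.120 × 1.4009 = 0.1681 W/m².
HCFC-22: Δ = 189 − 0 = 189 ppt = 0.189 ppb; ΔF = 0.21 × 0.189 = 0.0397 W/m².
SF₆: Δ = 10 − 0 = 10 ppt = 0.010 ppb; ΔF = 0.57 × 0.010 = 0.0057 W/m².
Total ΔF = 1.5343 + 0.1681 + 0.0397 + 0.0057 = 1.7478 W/m².
ΔT = λ ΔF = 0.69 × 1.75 = 1.2075 K.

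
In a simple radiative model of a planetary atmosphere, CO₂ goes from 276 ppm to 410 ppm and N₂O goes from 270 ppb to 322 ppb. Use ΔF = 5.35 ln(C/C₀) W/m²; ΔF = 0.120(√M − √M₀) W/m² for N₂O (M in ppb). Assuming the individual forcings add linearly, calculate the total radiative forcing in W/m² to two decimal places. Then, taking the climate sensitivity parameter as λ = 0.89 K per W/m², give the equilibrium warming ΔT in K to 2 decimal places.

ΔF = 2.30 W/m²; ΔT = 2.05 K

CO₂: 5.35 × ln(410/276) = 5.35 × ln(1.48551) = 5.35 × 0.39576 = 2.1173 W/m².
N₂O: 0.120 × (√322 − √270) = 0.120 × (17.9444 − 16.4317) = 0.120 × 1.5127 = 0.1815 W/m².
Total ΔF = 2.1173 + 0.1815 = 2.2988 W/m².
ΔT = λ ΔF = 0.89 × 2.30 = 2.0470 K.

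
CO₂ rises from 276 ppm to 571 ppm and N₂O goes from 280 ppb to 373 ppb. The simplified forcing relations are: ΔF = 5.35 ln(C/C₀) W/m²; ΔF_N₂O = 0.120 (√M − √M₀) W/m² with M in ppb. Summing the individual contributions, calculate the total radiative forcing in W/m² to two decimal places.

ΔF = 4.20 W/m²

CO₂: 5.35 × ln(571/276) = 5.35 × ln(2.06884) = 5.35 × 0.72699 = 3.8894 W/m².
N₂O: 0.120 × (√373 − √280) = 0.120 × (19.3132 − 16.7332) = 0.120 × 2.5800 = 0.3096 W/m².
Total ΔF = 3.8894 + 0.3096 = 4.1990 W/m².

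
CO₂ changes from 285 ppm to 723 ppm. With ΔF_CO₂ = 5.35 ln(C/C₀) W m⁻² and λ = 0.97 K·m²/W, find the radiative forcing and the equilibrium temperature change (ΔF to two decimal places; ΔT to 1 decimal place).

ΔF = 4.98 W/m²; ΔT = 4.8 K

CO₂: 5.35 × ln(723/285) = 5.35 × ln(2.53684) = 5.35 × 0.93092 = 4.9804 W/m².
ΔT = λ ΔF = 0.97 × 4.98 = 4.8306 K.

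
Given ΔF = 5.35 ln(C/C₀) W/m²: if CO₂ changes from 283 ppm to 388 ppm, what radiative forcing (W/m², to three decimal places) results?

CO₂: 5.35 × ln(388/283) = 5.35 × ln(1.37102) = 5.35 × 0.31555 = 1.6882 W/m².

ΔF = 1.688 W/m²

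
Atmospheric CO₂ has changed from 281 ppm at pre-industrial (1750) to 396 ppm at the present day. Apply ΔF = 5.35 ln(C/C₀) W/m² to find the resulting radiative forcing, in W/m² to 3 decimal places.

ΔF = 1.835 W/m²

CO₂: 5.35 × ln(396/281) = 5.35 × ln(1.40925) = 5.35 × 0.34306 = 1.8354 W/m².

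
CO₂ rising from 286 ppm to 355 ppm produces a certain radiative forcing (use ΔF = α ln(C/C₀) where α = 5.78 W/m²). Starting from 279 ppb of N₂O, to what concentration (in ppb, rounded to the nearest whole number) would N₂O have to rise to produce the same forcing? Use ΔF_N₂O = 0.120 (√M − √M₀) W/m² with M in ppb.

M ≈ 735 ppb

CO₂ forcing: 5.78 × ln(355/286) = 5.78 × 0.216126 = 1.24921 W/m².
Set 0.120(√M − √279) = 1.24921: √M = 1.24921/0.120 + √279 = 10.4101 + 16.7033 = 27.1134.
M = (27.1134)² = 735.14 ppb.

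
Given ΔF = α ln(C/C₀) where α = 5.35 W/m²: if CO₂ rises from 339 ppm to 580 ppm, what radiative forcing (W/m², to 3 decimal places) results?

ΔF = 2.873 W/m²

CO₂: 5.35 × ln(580/339) = 5.35 × ln(1.71091) = 5.35 × 0.53703 = 2.8731 W/m².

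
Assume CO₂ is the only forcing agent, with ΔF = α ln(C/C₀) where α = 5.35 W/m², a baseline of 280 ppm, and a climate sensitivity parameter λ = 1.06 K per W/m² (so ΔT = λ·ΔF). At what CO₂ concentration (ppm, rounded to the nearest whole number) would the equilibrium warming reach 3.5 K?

Required forcing: ΔF = ΔT/λ = 3.5/1.06 = 3.3019 W/m².
Then ln(C/280) = ΔF/5.35 = 3.3019/5.35 = 0.61718.
So C = 280 × e^0.61718 = 280 × 1.85369 = 519.03 ppm.

C ≈ 519 ppm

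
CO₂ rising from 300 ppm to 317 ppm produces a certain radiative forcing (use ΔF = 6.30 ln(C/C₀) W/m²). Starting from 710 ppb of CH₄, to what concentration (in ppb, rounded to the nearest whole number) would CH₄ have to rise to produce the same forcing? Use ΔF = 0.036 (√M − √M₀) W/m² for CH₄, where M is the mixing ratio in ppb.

M ≈ 1317 ppb

CO₂ forcing: 6.30 × ln(317/300) = 6.30 × 0.055119 = 0.34725 W/m².
Set 0.036(√M − √710) = 0.34725: √M = 0.34725/0.036 + √710 = 9.6458 + 26.6458 = 36.2916.
M = (36.2916)² = 1317.08 ppb.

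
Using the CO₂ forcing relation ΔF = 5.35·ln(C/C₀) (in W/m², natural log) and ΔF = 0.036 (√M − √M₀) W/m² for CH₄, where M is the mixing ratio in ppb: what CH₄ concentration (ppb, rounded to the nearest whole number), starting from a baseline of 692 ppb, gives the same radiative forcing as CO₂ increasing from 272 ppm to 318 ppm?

M ≈ 2453 ppb

CO₂ forcing: 5.35 × ln(318/272) = 5.35 × 0.156249 = 0.83593 W/m².
Set 0.036(√M − √692) = 0.83593: √M = 0.83593/0.036 + √692 = 23.2203 + 26.3059 = 49.5262.
M = (49.5262)² = 2452.84 ppb.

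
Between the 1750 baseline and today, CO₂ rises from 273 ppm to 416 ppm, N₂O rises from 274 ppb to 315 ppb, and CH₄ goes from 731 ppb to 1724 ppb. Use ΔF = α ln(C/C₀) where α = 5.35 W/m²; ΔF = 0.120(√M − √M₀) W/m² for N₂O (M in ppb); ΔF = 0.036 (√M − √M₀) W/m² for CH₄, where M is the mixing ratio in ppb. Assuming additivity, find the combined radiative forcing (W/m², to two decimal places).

CO₂: 5.35 × ln(416/273) = 5.35 × ln(1.52381) = 5.35 × 0.42121 = 2.2535 W/m².
N₂O: 0.120 × (√315 − √274) = 0.120 × (17.7482 − 16.5529) = 0.120 × 1.1953 = 0.1434 W/m².
CH₄: 0.036 × (√1724 − √731) = 0.036 × (41.5211 − 27.0370) = 0.036 × 14.4841 = 0.5214 W/m².
Total ΔF = 2.2535 + 0.1434 + 0.5214 = 2.9183 W/m².

ΔF = 2.92 W/m²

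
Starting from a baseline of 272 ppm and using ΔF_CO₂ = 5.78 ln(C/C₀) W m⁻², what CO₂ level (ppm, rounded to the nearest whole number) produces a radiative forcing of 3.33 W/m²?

C ≈ 484 ppm

Set 5.78 ln(C/272) = 3.33, so ln(C/272) = 3.33/5.78 = 0.57612.
Then C/272 = e^0.57612 = 1.77912, giving C = 272 × 1.77912 = 483.92 ppm.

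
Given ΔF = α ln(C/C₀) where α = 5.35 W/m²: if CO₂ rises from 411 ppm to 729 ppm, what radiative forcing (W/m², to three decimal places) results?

ΔF = 3.066 W/m²

CO₂: 5.35 × ln(729/411) = 5.35 × ln(1.77372) = 5.35 × 0.57308 = 3.0660 W/m².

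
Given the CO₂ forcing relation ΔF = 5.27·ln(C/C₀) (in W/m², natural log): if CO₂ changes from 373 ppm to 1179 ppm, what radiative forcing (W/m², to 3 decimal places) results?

CO₂ absorption bands are partially saturated, so forcing scales with the logarithm of the concentration ratio.
CO₂: 5.27 × ln(1179/373) = 5.27 × ln(3.16086) = 5.27 × 1.15084 = 6.0649 W/m².

ΔF = 6.065 W/m²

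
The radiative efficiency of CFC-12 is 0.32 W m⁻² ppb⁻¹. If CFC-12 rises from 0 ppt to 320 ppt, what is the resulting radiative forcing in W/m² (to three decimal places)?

CFC-12: Δ = 320 − 0 = 320 ppt = 0.320 ppb; ΔF = 0.32 × 0.320 = 0.1024 W/m².

ΔF = 0.102 W/m²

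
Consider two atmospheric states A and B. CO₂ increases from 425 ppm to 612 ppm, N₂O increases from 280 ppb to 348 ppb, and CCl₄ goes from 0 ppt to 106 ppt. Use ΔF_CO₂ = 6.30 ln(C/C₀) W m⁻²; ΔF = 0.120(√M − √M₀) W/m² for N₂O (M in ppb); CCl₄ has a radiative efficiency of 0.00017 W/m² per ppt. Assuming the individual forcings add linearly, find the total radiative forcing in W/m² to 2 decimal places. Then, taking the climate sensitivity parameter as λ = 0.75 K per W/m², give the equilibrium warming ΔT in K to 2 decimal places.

CO₂: 6.30 × ln(612/425) = 6.30 × ln(1.44000) = 6.30 × 0.36464 = 2.2972 W/m².
N₂O: 0.120 × (√348 − √280) = 0.120 × (18.6548 − 16.7332) = 0.120 × 1.9216 = 0.2306 W/m².
CCl₄: ΔF = 0.00017 × (106 − 0) = 0.00017 × 106 = 0.0180 W/m².
Total ΔF = 2.2972 + 0.2306 + 0.0180 = 2.5458 W/m².
ΔT = λ ΔF = 0.75 × 2.55 = 1.9125 K.

ΔF = 2.55 W/m²; ΔT = 1.91 K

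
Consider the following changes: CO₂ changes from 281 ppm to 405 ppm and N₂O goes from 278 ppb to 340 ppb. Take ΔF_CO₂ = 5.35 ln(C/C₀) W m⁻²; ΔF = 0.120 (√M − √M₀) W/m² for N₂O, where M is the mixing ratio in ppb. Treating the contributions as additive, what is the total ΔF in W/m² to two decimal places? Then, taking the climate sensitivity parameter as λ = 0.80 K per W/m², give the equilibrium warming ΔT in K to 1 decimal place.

ΔF = 2.17 W/m²; ΔT = 1.7 K

CO₂: 5.35 × ln(405/281) = 5.35 × ln(1.44128) = 5.35 × 0.36553 = 1.9556 W/m².
N₂O: 0.120 × (√340 − √278) = 0.120 × (18.4391 − 16.6733) = 0.120 × 1.7658 = 0.2119 W/m².
Total ΔF = 1.9556 + 0.2119 = 2.1675 W/m².
ΔT = λ ΔF = 0.80 × 2.17 = 1.7360 K.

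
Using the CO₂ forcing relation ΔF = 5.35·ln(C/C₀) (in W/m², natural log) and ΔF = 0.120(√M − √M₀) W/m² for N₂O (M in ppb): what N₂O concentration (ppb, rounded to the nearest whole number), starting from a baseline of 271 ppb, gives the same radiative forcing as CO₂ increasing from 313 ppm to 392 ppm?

M ≈ 702 ppb

CO₂ forcing: 5.35 × ln(392/313) = 5.35 × 0.225059 = 1.20407 W/m².
Set 0.120(√M − √271) = 1.20407: √M = 1.20407/0.120 + √271 = 10.0339 + 16.4621 = 26.4960.
M = (26.4960)² = 702.04 ppb.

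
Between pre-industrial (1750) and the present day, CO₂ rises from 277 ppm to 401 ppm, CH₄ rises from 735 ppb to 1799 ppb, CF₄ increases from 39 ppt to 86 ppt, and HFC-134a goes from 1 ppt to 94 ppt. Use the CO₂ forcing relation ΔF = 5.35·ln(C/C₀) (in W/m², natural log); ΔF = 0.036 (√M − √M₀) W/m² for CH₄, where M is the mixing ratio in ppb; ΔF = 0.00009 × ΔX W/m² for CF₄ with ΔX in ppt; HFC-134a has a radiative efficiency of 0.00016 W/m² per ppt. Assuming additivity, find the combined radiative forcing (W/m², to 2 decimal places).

CO₂: 5.35 × ln(401/277) = 5.35 × ln(1.44765) = 5.35 × 0.36994 = 1.9792 W/m².
CH₄: 0.036 × (√1799 − √735) = 0.036 × (42.4146 − 27.1109) = 0.036 × 15.3037 = 0.5509 W/m².
CF₄: ΔF = 0.00009 × (86 − 39) = 0.00009 × 47 = 0.0042 W/m².
HFC-134a: ΔF = 0.00016 × (94 − 1) = 0.00016 × 93 = 0.0149 W/m².
Total ΔF = 1.9792 + 0.5509 + 0.0042 + 0.0149 = 2.5492 W/m².

ΔF = 2.55 W/m²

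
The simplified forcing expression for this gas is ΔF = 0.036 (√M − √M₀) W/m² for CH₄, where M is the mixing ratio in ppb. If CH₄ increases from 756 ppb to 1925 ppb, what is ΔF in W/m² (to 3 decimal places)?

ΔF = 0.590 W/m²

CH₄: 0.036 × (√1925 − √756) = 0.036 × (43.8748 − 27.4955) = 0.036 × 16.3793 = 0.5897 W/m².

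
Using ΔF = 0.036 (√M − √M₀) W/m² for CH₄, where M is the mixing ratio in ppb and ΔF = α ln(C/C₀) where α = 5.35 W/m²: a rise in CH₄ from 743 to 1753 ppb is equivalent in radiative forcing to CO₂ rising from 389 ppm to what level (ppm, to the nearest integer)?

C ≈ 429 ppm

CH₄ forcing: 0.036 × (√1753 − √743) = 0.036 × (41.8688 − 27.2580) = 0.036 × 14.6108 = 0.52599 W/m².
Set 5.35 ln(C/389) = 0.52599: ln(C/389) = 0.52599/5.35 = 0.09832, so C = 389 × e^0.09832 = 389 × 1.10332 = 429.19 ppm.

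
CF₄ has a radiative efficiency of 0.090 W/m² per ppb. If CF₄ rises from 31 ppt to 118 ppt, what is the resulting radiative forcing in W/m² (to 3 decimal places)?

CF₄: Δ = 118 − 31 = 87 ppt = 0.087 ppb; ΔF = 0.090 × 0.087 = 0.0078 W/m².

ΔF = 0.008 W/m²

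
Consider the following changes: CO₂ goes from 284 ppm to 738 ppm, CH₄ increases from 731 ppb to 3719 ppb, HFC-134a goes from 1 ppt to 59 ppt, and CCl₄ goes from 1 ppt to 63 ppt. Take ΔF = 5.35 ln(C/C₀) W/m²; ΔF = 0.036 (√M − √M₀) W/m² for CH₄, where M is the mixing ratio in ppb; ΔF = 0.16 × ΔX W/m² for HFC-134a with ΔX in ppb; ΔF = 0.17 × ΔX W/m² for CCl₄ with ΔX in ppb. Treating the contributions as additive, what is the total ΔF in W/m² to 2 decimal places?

ΔF = 6.35 W/m²

CO₂: 5.35 × ln(738/284) = 5.35 × ln(2.59859) = 5.35 × 0.95497 = 5.1091 W/m².
CH₄: 0.036 × (√3719 − √731) = 0.036 × (60.9836 − 27.0370) = 0.036 × 33.9466 = 1.2221 W/m².
HFC-134a: Δ = 59 − 1 = 58 ppt = 0.058 ppb; ΔF = 0.16 × 0.058 = 0.0093 W/m².
CCl₄: Δ = 63 − 1 = 62 ppt = 0.062 ppb; ΔF = 0.17 × 0.062 = 0.0105 W/m².
Total ΔF = 5.1091 + 1.2221 + 0.0093 + 0.0105 = 6.3510 W/m².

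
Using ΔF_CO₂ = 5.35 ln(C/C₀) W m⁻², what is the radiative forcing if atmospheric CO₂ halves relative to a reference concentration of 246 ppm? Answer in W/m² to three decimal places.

ΔF = -3.708 W/m²

Because the forcing depends only on the ratio C/C₀, the initial concentration does not enter.
ΔF = 5.35 × ln(0.5) = 5.35 × -0.69315 = -3.7084 W/m².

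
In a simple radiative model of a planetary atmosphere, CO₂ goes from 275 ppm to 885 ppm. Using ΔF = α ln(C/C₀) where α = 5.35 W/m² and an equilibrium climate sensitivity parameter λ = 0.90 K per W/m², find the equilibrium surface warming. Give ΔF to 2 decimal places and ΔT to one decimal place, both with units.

CO₂: 5.35 × ln(885/275) = 5.35 × ln(3.21818) = 5.35 × 1.16882 = 6.2532 W/m².
ΔT = λ ΔF = 0.90 × 6.25 = 5.6250 K.

ΔF = 6.25 W/m²; ΔT = 5.6 K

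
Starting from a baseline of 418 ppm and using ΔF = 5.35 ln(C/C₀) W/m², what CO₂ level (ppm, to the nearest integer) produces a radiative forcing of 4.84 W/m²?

Set 5.35 ln(C/418) = 4.84, so ln(C/418) = 4.84/5.35 = 0.90467.
Then C/418 = e^0.90467 = 2.47112, giving C = 418 × 2.47112 = 1032.93 ppm.

C ≈ 1033 ppm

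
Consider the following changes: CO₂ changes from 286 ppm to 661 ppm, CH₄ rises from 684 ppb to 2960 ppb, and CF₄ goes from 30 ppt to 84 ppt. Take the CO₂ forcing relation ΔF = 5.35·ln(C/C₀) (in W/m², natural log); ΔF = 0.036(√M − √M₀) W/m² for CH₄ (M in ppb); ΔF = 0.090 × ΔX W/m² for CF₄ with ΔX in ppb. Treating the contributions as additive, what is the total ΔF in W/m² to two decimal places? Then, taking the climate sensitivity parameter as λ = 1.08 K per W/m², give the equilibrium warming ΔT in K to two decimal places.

CO₂: 5.35 × ln(661/286) = 5.35 × ln(2.31119) = 5.35 × 0.83776 = 4.4820 W/m².
CH₄: 0.036 × (√2960 − √684) = 0.036 × (54.4059 − 26.1534) = 0.036 × 28.2525 = 1.0171 W/m².
CF₄: Δ = 84 − 30 = 54 ppt = 0.054 ppb; ΔF = 0.090 × 0.054 = 0.0049 W/m².
Total ΔF = 4.4820 + 1.0171 + 0.0049 = 5.5040 W/m².
ΔT = λ ΔF = 1.08 × 5.50 = 5.9400 K.

ΔF = 5.50 W/m²; ΔT = 5.94 K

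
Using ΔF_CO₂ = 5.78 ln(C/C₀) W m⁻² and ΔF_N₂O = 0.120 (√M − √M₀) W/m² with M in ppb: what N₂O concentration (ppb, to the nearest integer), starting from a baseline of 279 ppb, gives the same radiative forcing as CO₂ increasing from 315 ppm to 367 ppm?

M ≈ 579 ppb

CO₂ forcing: 5.78 × ln(367/315) = 5.78 × 0.152789 = 0.88312 W/m².
Set 0.120(√M − √279) = 0.88312: √M = 0.88312/0.120 + √279 = 7.3593 + 16.7033 = 24.0626.
M = (24.0626)² = 579.01 ppb.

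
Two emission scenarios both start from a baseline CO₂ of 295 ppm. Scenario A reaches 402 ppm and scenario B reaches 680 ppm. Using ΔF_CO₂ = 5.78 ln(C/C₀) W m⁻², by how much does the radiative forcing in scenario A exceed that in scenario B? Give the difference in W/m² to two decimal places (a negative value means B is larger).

ΔF_A = 5.78 ln(402/295) = 5.78 × 0.30948 = 1.7888 W/m².
ΔF_B = 5.78 ln(680/295) = 5.78 × 0.83512 = 4.8270 W/m².
Difference: 1.7888 − 4.8270 = -3.0382 W/m².

ΔF_A − ΔF_B = -3.04 W/m²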